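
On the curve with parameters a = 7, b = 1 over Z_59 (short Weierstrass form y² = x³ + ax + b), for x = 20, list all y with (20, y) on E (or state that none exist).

x³ + 7x + 1 = 8141 ≡ 58 (mod 59).
58 is a non-residue mod 59; no y exists.

none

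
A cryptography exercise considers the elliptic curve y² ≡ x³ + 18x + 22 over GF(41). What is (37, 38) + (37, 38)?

(6, 31)

tangent at (37, 38): λ = (3·37² + 18)/(2·38) ≡ 25/35. 35⁻¹ ≡ 34 (mod 41) since 35·34 = 1190 ≡ 1, so λ ≡ 25·34 ≡ 30.
  x = λ² - 37 - 37 = 900 - 74 ≡ 6; y = λ·(37 - 6) - 38 ≡ 31. → (6, 31)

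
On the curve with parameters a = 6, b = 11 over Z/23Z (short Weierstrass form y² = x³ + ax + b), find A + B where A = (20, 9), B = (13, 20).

(20, 9) + (13, 20). λ = (20 - 9)/(13 - 20) ≡ 11/16 mod 23. 16⁻¹ ≡ 13 (mod 23), so λ ≡ 5.
  x = λ² - 20 - 13 = 25 - 33 ≡ 15; y = λ·(20 - 15) - 9 ≡ 16. → (15, 16)

(15, 16)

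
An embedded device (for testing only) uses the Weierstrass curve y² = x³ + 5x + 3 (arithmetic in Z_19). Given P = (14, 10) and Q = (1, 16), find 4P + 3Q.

First 4P:
Double-and-add on 4 = (100)₂. Start with P = (14, 10) for the leading 1-bit.
double: tangent at (14, 10): λ = (3·14² + 5)/(2·10) ≡ 4/1. 1⁻¹ ≡ 1 (mod 19) since 1·1 = 1 ≡ 1, so λ ≡ 4·1 ≡ 4.
  x = λ² - 14 - 14 = 16 - 28 ≡ 7; y = λ·(14 - 7) - 10 ≡ 18. → (7, 18)
double: tangent at (7, 18): λ = (3·7² + 5)/(2·18) ≡ 0/17. 17⁻¹ ≡ 9 (mod 19) since 17·9 = 153 ≡ 1, so λ ≡ 0·9 ≡ 0.
  x = λ² - 7 - 7 = 0 - 14 ≡ 5; y = λ·(7 - 5) - 18 ≡ 1. → (5, 1)
4P = (5, 1).
Next 3Q:
Repeated addition: build up to 3Q.
2Q: tangent at (1, 16): λ = (3·1² + 5)/(2·16) ≡ 8/13. 13⁻¹ ≡ 3 (mod 19) since 13·3 = 39 ≡ 1, so λ ≡ 8·3 ≡ 5.
  x = λ² - 1 - 1 = 25 - 2 ≡ 4; y = λ·(1 - 4) - 16 ≡ 7. → (4, 7)
3Q: (4, 7) + (1, 16). λ = (16 - 7)/(1 - 4) ≡ 9/16 mod 19. 16⁻¹ ≡ 6 (mod 19), so λ ≡ 16.
  x = λ² - 4 - 1 = 256 - 5 ≡ 4; y = λ·(4 - 4) - 7 ≡ 12. → (4, 12)
3Q = (4, 12).
Finally 4P + 3Q:
(5, 1) + (4, 12). λ = (12 - 1)/(4 - 5) ≡ 11/18 mod 19. 18⁻¹ ≡ 18 (mod 19) since 18·18 = 324 ≡ 1, so λ ≡ 8.
  x = λ² - 5 - 4 = 64 - 9 ≡ 17; y = λ·(5 - 17) - 1 ≡ 17. → (17, 17)

(17, 17)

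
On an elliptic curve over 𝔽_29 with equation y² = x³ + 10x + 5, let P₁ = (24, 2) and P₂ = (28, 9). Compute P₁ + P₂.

(24, 2) + (28, 9). λ = (9 - 2)/(28 - 24) ≡ 7/4 mod 29. 4⁻¹ ≡ 22 (mod 29), so λ ≡ 9.
  x = λ² - 24 - 28 = 81 - 52 ≡ 0; y = λ·(24 - 0) - 2 ≡ 11. → (0, 11)

(0, 11)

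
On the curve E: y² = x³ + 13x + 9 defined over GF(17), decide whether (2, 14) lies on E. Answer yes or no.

yes

y² = 14² ≡ 9; x³ + 13x + 9 = 43 ≡ 9 (mod 17). 9 = 9.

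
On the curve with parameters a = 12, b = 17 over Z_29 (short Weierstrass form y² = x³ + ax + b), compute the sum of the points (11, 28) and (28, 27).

(18, 27)

(11, 28) + (28, 27). λ = (27 - 28)/(28 - 11) ≡ 28/17 mod 29. 17⁻¹ ≡ 12 (mod 29), so λ ≡ 17.
  x = λ² - 11 - 28 = 289 - 39 ≡ 18; y = λ·(11 - 18) - 28 ≡ 27. → (18, 27)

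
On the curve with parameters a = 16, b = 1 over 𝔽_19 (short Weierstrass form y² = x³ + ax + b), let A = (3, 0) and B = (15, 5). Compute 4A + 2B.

(14, 9)

First 4A:
Repeated addition: build up to 4A.
2A: (3, 0) + (3, 0): same x and y₁ ≡ -y₂, so the sum is the point at infinity.
3A: the point at infinity + (3, 0) = (3, 0) (identity).
4A: (3, 0) + (3, 0): same x and y₁ ≡ -y₂, so the sum is the point at infinity.
4A = the point at infinity.
Next 2B:
Repeated addition: build up to 2B.
2B: tangent at (15, 5): λ = (3·15² + 16)/(2·5) ≡ 7/10. 10⁻¹ ≡ 2 (mod 19), so λ ≡ 7·2 ≡ 14.
  x = λ² - 15 - 15 = 196 - 30 ≡ 14; y = λ·(15 - 14) - 5 ≡ 9. → (14, 9)
2B = (14, 9).
Finally 4A + 2B:
the point at infinity + (14, 9) = (14, 9) (identity).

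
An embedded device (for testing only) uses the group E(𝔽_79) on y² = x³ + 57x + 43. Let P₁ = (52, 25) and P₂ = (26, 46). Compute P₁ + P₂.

(20, 16)

(52, 25) + (26, 46). λ = (46 - 25)/(26 - 52) ≡ 21/53 mod 79. 53⁻¹ ≡ 3 (mod 79) since 53·3 = 159 ≡ 1, so λ ≡ 63.
  x = λ² - 52 - 26 = 3969 - 78 ≡ 20; y = λ·(52 - 20) - 25 ≡ 16. → (20, 16)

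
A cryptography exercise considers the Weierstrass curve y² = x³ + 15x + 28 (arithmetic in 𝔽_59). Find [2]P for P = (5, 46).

(54, 51)

tangent at (5, 46): λ = (3·5² + 15)/(2·46) ≡ 31/33. 33⁻¹ ≡ 34 (mod 59), so λ ≡ 31·34 ≡ 51.
  x = λ² - 5 - 5 = 2601 - 10 ≡ 54; y = λ·(5 - 54) - 46 ≡ 51. → (54, 51)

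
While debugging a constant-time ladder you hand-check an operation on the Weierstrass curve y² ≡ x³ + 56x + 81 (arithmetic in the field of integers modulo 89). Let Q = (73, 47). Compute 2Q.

tangent at (73, 47): λ = (3·73² + 56)/(2·47) ≡ 23/5. 5⁻¹ ≡ 18 (mod 89), so λ ≡ 23·18 ≡ 58.
  x = λ² - 73 - 73 = 3364 - 146 ≡ 14; y = λ·(73 - 14) - 47 ≡ 82. → (14, 82)

(14, 82)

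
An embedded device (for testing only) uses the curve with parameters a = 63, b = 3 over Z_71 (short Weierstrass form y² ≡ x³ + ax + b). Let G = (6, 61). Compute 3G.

(21, 24)

Repeated addition: build up to 3G.
2G: tangent at (6, 61): λ = (3·6² + 63)/(2·61) ≡ 29/51. 51⁻¹ ≡ 39 (mod 71), so λ ≡ 29·39 ≡ 66.
  x = λ² - 6 - 6 = 4356 - 12 ≡ 13; y = λ·(6 - 13) - 61 ≡ 45. → (13, 45)
3G: (13, 45) + (6, 61). λ = (61 - 45)/(6 - 13) ≡ 16/64 mod 71. 64⁻¹ ≡ 10 (mod 71), so λ ≡ 18.
  x = λ² - 13 - 6 = 324 - 19 ≡ 21; y = λ·(13 - 21) - 45 ≡ 24. → (21, 24)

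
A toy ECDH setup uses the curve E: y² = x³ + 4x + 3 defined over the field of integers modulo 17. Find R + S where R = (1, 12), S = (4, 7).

(1, 12) + (4, 7). λ = (7 - 12)/(4 - 1) ≡ 12/3 mod 17. 3⁻¹ ≡ 6 (mod 17), so λ ≡ 4.
  x = λ² - 1 - 4 = 16 - 5 ≡ 11; y = λ·(1 - 11) - 12 ≡ 16. → (11, 16)

(11, 16)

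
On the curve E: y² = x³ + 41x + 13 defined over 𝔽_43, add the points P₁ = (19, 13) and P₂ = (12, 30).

(10, 2)

(19, 13) + (12, 30). λ = (30 - 13)/(12 - 19) ≡ 17/36 mod 43. 36⁻¹ ≡ 6 (mod 43) since 36·6 = 216 ≡ 1, so λ ≡ 16.
  x = λ² - 19 - 12 = 256 - 31 ≡ 10; y = λ·(19 - 10) - 13 ≡ 2. → (10, 2)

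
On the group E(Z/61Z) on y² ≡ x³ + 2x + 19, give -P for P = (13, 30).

(13, 31)

-(13, 30) = (13, -30 mod 61) = (13, 31).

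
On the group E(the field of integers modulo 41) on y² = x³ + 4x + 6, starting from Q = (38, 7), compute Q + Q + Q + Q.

(38, 34)

Repeated addition: build up to 4Q.
2Q: tangent at (38, 7): λ = (3·38² + 4)/(2·7) ≡ 31/14. 14⁻¹ ≡ 3 (mod 41), so λ ≡ 31·3 ≡ 11.
  x = λ² - 38 - 38 = 121 - 76 ≡ 4; y = λ·(38 - 4) - 7 ≡ 39. → (4, 39)
3Q: (4, 39) + (38, 7). λ = (7 - 39)/(38 - 4) ≡ 9/34 mod 41. 34⁻¹ ≡ 35 (mod 41) since 34·35 = 1190 ≡ 1, so λ ≡ 28.
  x = λ² - 4 - 38 = 784 - 42 ≡ 4; y = λ·(4 - 4) - 39 ≡ 2. → (4, 2)
4Q: (4, 2) + (38, 7). λ = (7 - 2)/(38 - 4) ≡ 5/34 mod 41. 34⁻¹ ≡ 35 (mod 41) since 34·35 = 1190 ≡ 1, so λ ≡ 11.
  x = λ² - 4 - 38 = 121 - 42 ≡ 38; y = λ·(4 - 38) - 2 ≡ 34. → (38, 34)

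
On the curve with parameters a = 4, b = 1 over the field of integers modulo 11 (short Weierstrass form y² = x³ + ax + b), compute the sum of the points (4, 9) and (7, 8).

(4, 9) + (7, 8). λ = (8 - 9)/(7 - 4) ≡ 10/3 mod 11. 3⁻¹ ≡ 4 (mod 11), so λ ≡ 7.
  x = λ² - 4 - 7 = 49 - 11 ≡ 5; y = λ·(4 - 5) - 9 ≡ 6. → (5, 6)

(5, 6)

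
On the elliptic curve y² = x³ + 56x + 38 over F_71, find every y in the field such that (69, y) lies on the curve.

x³ + 56x + 38 = 332411 ≡ 60 (mod 71).
Square roots of 60 mod 71: 29 and 42 (since 29² = 841 ≡ 60).

29, 42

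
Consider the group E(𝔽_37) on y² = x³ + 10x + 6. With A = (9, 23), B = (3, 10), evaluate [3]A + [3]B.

(19, 5)

First 3A:
Repeated addition: build up to 3A.
2A: tangent at (9, 23): λ = (3·9² + 10)/(2·23) ≡ 31/9. 9⁻¹ ≡ 33 (mod 37), so λ ≡ 31·33 ≡ 24.
  x = λ² - 9 - 9 = 576 - 18 ≡ 3; y = λ·(9 - 3) - 23 ≡ 10. → (3, 10)
3A: (3, 10) + (9, 23). λ = (23 - 10)/(9 - 3) ≡ 13/6 mod 37. 6⁻¹ ≡ 31 (mod 37) since 6·31 = 186 ≡ 1, so λ ≡ 33.
  x = λ² - 3 - 9 = 1089 - 12 ≡ 4; y = λ·(3 - 4) - 10 ≡ 31. → (4, 31)
3A = (4, 31).
Next 3B:
Repeated addition: build up to 3B.
2B: tangent at (3, 10): λ = (3·3² + 10)/(2·10) ≡ 0/20. 20⁻¹ ≡ 13 (mod 37), so λ ≡ 0·13 ≡ 0.
  x = λ² - 3 - 3 = 0 - 6 ≡ 31; y = λ·(3 - 31) - 10 ≡ 27. → (31, 27)
3B: (31, 27) + (3, 10). λ = (10 - 27)/(3 - 31) ≡ 20/9 mod 37. 9⁻¹ ≡ 33 (mod 37), so λ ≡ 31.
  x = λ² - 31 - 3 = 961 - 34 ≡ 2; y = λ·(31 - 2) - 27 ≡ 21. → (2, 21)
3B = (2, 21).
Finally 3A + 3B:
(4, 31) + (2, 21). λ = (21 - 31)/(2 - 4) ≡ 27/35 mod 37. 35⁻¹ ≡ 18 (mod 37), so λ ≡ 5.
  x = λ² - 4 - 2 = 25 - 6 ≡ 19; y = λ·(4 - 19) - 31 ≡ 5. → (19, 5)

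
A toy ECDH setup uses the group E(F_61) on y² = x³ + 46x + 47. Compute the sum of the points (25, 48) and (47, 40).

(25, 48) + (47, 40). λ = (40 - 48)/(47 - 25) ≡ 53/22 mod 61. 22⁻¹ ≡ 25 (mod 61), so λ ≡ 44.
  x = λ² - 25 - 47 = 1936 - 72 ≡ 34; y = λ·(25 - 34) - 48 ≡ 44. → (34, 44)

(34, 44)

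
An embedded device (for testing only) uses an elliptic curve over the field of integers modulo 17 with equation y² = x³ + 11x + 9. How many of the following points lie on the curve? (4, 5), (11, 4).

(4, 5): 5² ≡ 8, rhs ≡ 15 → off.
(11, 4): 4² ≡ 16, rhs ≡ 16 → on.

1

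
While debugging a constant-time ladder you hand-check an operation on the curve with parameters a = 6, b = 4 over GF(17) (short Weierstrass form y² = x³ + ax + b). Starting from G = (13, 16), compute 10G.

(12, 6)

Repeated addition: build up to 10G.
2G: tangent at (13, 16): λ = (3·13² + 6)/(2·16) ≡ 3/15. 15⁻¹ ≡ 8 (mod 17), so λ ≡ 3·8 ≡ 7.
  x = λ² - 13 - 13 = 49 - 26 ≡ 6; y = λ·(13 - 6) - 16 ≡ 16. → (6, 16)
3G: (6, 16) + (13, 16). λ = (16 - 16)/(13 - 6) ≡ 0/7 mod 17. 7⁻¹ ≡ 5 (mod 17), so λ ≡ 0.
  x = λ² - 6 - 13 = 0 - 19 ≡ 15; y = λ·(6 - 15) - 16 ≡ 1. → (15, 1)
4G: (15, 1) + (13, 16). λ = (16 - 1)/(13 - 15) ≡ 15/15 mod 17. 15⁻¹ ≡ 8 (mod 17) since 15·8 = 120 ≡ 1, so λ ≡ 1.
  x = λ² - 15 - 13 = 1 - 28 ≡ 7; y = λ·(15 - 7) - 1 ≡ 7. → (7, 7)
5G: (7, 7) + (13, 16). λ = (16 - 7)/(13 - 7) ≡ 9/6 mod 17. 6⁻¹ ≡ 3 (mod 17) since 6·3 = 18 ≡ 1, so λ ≡ 10.
  x = λ² - 7 - 13 = 100 - 20 ≡ 12; y = λ·(7 - 12) - 7 ≡ 11. → (12, 11)
6G: (12, 11) + (13, 16). λ = (16 - 11)/(13 - 12) ≡ 5/1 mod 17. 1⁻¹ ≡ 1 (mod 17), so λ ≡ 5.
  x = λ² - 12 - 13 = 25 - 25 ≡ 0; y = λ·(12 - 0) - 11 ≡ 15. → (0, 15)
7G: (0, 15) + (13, 16). λ = (16 - 15)/(13 - 0) ≡ 1/13 mod 17. 13⁻¹ ≡ 4 (mod 17), so λ ≡ 4.
  x = λ² - 0 - 13 = 16 - 13 ≡ 3; y = λ·(0 - 3) - 15 ≡ 7. → (3, 7)
8G: (3, 7) + (13, 16). λ = (16 - 7)/(13 - 3) ≡ 9/10 mod 17. 10⁻¹ ≡ 12 (mod 17), so λ ≡ 6.
  x = λ² - 3 - 13 = 36 - 16 ≡ 3; y = λ·(3 - 3) - 7 ≡ 10. → (3, 10)
9G: (3, 10) + (13, 16). λ = (16 - 10)/(13 - 3) ≡ 6/10 mod 17. 10⁻¹ ≡ 12 (mod 17) since 10·12 = 120 ≡ 1, so λ ≡ 4.
  x = λ² - 3 - 13 = 16 - 16 ≡ 0; y = λ·(3 - 0) - 10 ≡ 2. → (0, 2)
10G: (0, 2) + (13, 16). λ = (16 - 2)/(13 - 0) ≡ 14/13 mod 17. 13⁻¹ ≡ 4 (mod 17), so λ ≡ 5.
  x = λ² - 0 - 13 = 25 - 13 ≡ 12; y = λ·(0 - 12) - 2 ≡ 6. → (12, 6)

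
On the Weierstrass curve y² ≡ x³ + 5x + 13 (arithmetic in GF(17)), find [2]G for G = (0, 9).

tangent at (0, 9): λ = (3·0² + 5)/(2·9) ≡ 5/1. 1⁻¹ ≡ 1 (mod 17) since 1·1 = 1 ≡ 1, so λ ≡ 5·1 ≡ 5.
  x = λ² - 0 - 0 = 25 - 0 ≡ 8; y = λ·(0 - 8) - 9 ≡ 2. → (8, 2)

(8, 2)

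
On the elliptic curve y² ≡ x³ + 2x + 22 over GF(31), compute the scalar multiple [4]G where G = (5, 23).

Double-and-add on 4 = (100)₂. Start with G = (5, 23) for the leading 1-bit.
double: tangent at (5, 23): λ = (3·5² + 2)/(2·23) ≡ 15/15. 15⁻¹ ≡ 29 (mod 31), so λ ≡ 15·29 ≡ 1.
  x = λ² - 5 - 5 = 1 - 10 ≡ 22; y = λ·(5 - 22) - 23 ≡ 22. → (22, 22)
double: tangent at (22, 22): λ = (3·22² + 2)/(2·22) ≡ 28/13. 13⁻¹ ≡ 12 (mod 31), so λ ≡ 28·12 ≡ 26.
  x = λ² - 22 - 22 = 676 - 44 ≡ 12; y = λ·(22 - 12) - 22 ≡ 21. → (12, 21)

(12, 21)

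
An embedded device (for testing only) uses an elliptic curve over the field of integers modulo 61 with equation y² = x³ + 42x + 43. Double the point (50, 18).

tangent at (50, 18): λ = (3·50² + 42)/(2·18) ≡ 39/36. 36⁻¹ ≡ 39 (mod 61), so λ ≡ 39·39 ≡ 57.
  x = λ² - 50 - 50 = 3249 - 100 ≡ 38; y = λ·(50 - 38) - 18 ≡ 56. → (38, 56)

(38, 56)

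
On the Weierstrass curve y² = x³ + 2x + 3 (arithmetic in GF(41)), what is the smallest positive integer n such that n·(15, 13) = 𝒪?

2P: tangent at (15, 13): λ = (3·15² + 2)/(2·13) ≡ 21/26. 26⁻¹ ≡ 30 (mod 41) since 26·30 = 780 ≡ 1, so λ ≡ 21·30 ≡ 15.
  x = λ² - 15 - 15 = 225 - 30 ≡ 31; y = λ·(15 - 31) - 13 ≡ 34. → (31, 34)
3P: (31, 34) + (15, 13). λ = (13 - 34)/(15 - 31) ≡ 20/25 mod 41. 25⁻¹ ≡ 23 (mod 41) since 25·23 = 575 ≡ 1, so λ ≡ 9.
  x = λ² - 31 - 15 = 81 - 46 ≡ 35; y = λ·(31 - 35) - 34 ≡ 12. → (35, 12)
4P: (35, 12) + (15, 13). λ = (13 - 12)/(15 - 35) ≡ 1/21 mod 41. 21⁻¹ ≡ 2 (mod 41), so λ ≡ 2.
  x = λ² - 35 - 15 = 4 - 50 ≡ 36; y = λ·(35 - 36) - 12 ≡ 27. → (36, 27)
5P: (36, 27) + (15, 13). λ = (13 - 27)/(15 - 36) ≡ 27/20 mod 41. 20⁻¹ ≡ 39 (mod 41) since 20·39 = 780 ≡ 1, so λ ≡ 28.
  x = λ² - 36 - 15 = 784 - 51 ≡ 36; y = λ·(36 - 36) - 27 ≡ 14. → (36, 14)
6P: (36, 14) + (15, 13). λ = (13 - 14)/(15 - 36) ≡ 40/20 mod 41. 20⁻¹ ≡ 39 (mod 41) since 20·39 = 780 ≡ 1, so λ ≡ 2.
  x = λ² - 36 - 15 = 4 - 51 ≡ 35; y = λ·(36 - 35) - 14 ≡ 29. → (35, 29)
7P: (35, 29) + (15, 13). λ = (13 - 29)/(15 - 35) ≡ 25/21 mod 41. 21⁻¹ ≡ 2 (mod 41), so λ ≡ 9.
  x = λ² - 35 - 15 = 81 - 50 ≡ 31; y = λ·(35 - 31) - 29 ≡ 7. → (31, 7)
8P: (31, 7) + (15, 13). λ = (13 - 7)/(15 - 31) ≡ 6/25 mod 41. 25⁻¹ ≡ 23 (mod 41) since 25·23 = 575 ≡ 1, so λ ≡ 15.
  x = λ² - 31 - 15 = 225 - 46 ≡ 15; y = λ·(31 - 15) - 7 ≡ 28. → (15, 28)
9P: (15, 28) + (15, 13): same x and y₁ ≡ -y₂, so the sum is 𝒪.
9P = 𝒪, so the order is 9.

9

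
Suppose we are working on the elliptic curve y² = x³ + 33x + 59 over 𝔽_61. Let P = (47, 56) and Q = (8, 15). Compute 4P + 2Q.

First 4P:
Double-and-add on 4 = (100)₂. Start with P = (47, 56) for the leading 1-bit.
double: tangent at (47, 56): λ = (3·47² + 33)/(2·56) ≡ 11/51. 51⁻¹ ≡ 6 (mod 61), so λ ≡ 11·6 ≡ 5.
  x = λ² - 47 - 47 = 25 - 94 ≡ 53; y = λ·(47 - 53) - 56 ≡ 36. → (53, 36)
double: tangent at (53, 36): λ = (3·53² + 33)/(2·36) ≡ 42/11. 11⁻¹ ≡ 50 (mod 61), so λ ≡ 42·50 ≡ 26.
  x = λ² - 53 - 53 = 676 - 106 ≡ 21; y = λ·(53 - 21) - 36 ≡ 3. → (21, 3)
4P = (21, 3).
Next 2Q:
Repeated addition: build up to 2Q.
2Q: tangent at (8, 15): λ = (3·8² + 33)/(2·15) ≡ 42/30. 30⁻¹ ≡ 59 (mod 61), so λ ≡ 42·59 ≡ 38.
  x = λ² - 8 - 8 = 1444 - 16 ≡ 25; y = λ·(8 - 25) - 15 ≡ 10. → (25, 10)
2Q = (25, 10).
Finally 4P + 2Q:
(21, 3) + (25, 10). λ = (10 - 3)/(25 - 21) ≡ 7/4 mod 61. 4⁻¹ ≡ 46 (mod 61), so λ ≡ 17.
  x = λ² - 21 - 25 = 289 - 46 ≡ 60; y = λ·(21 - 60) - 3 ≡ 5. → (60, 5)

(60, 5)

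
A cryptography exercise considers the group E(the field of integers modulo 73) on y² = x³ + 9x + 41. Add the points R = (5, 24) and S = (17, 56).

(50, 2)

(5, 24) + (17, 56). λ = (56 - 24)/(17 - 5) ≡ 32/12 mod 73. 12⁻¹ ≡ 67 (mod 73) since 12·67 = 804 ≡ 1, so λ ≡ 27.
  x = λ² - 5 - 17 = 729 - 22 ≡ 50; y = λ·(5 - 50) - 24 ≡ 2. → (50, 2)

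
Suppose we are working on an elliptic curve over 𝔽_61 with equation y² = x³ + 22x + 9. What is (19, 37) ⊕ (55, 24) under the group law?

(43, 53)

(19, 37) + (55, 24). λ = (24 - 37)/(55 - 19) ≡ 48/36 mod 61. 36⁻¹ ≡ 39 (mod 61), so λ ≡ 42.
  x = λ² - 19 - 55 = 1764 - 74 ≡ 43; y = λ·(19 - 43) - 37 ≡ 53. → (43, 53)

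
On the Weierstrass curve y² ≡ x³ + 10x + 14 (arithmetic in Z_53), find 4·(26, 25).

(33, 20)

Write G = (26, 25).
Double-and-add on 4 = (100)₂. Start with G = (26, 25) for the leading 1-bit.
double: tangent at (26, 25): λ = (3·26² + 10)/(2·25) ≡ 24/50. 50⁻¹ ≡ 35 (mod 53), so λ ≡ 24·35 ≡ 45.
  x = λ² - 26 - 26 = 2025 - 52 ≡ 12; y = λ·(26 - 12) - 25 ≡ 22. → (12, 22)
double: tangent at (12, 22): λ = (3·12² + 10)/(2·22) ≡ 18/44. 44⁻¹ ≡ 47 (mod 53), so λ ≡ 18·47 ≡ 51.
  x = λ² - 12 - 12 = 2601 - 24 ≡ 33; y = λ·(12 - 33) - 22 ≡ 20. → (33, 20)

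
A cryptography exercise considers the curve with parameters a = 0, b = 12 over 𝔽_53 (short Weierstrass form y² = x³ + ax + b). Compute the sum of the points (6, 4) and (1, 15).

(6, 4) + (1, 15). λ = (15 - 4)/(1 - 6) ≡ 11/48 mod 53. 48⁻¹ ≡ 21 (mod 53) since 48·21 = 1008 ≡ 1, so λ ≡ 19.
  x = λ² - 6 - 1 = 361 - 7 ≡ 36; y = λ·(6 - 36) - 4 ≡ 9. → (36, 9)

(36, 9)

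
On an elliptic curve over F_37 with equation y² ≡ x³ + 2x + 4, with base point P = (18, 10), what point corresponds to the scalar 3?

(17, 17)

Repeated addition: build up to 3P.
2P: tangent at (18, 10): λ = (3·18² + 2)/(2·10) ≡ 12/20. 20⁻¹ ≡ 13 (mod 37), so λ ≡ 12·13 ≡ 8.
  x = λ² - 18 - 18 = 64 - 36 ≡ 28; y = λ·(18 - 28) - 10 ≡ 21. → (28, 21)
3P: (28, 21) + (18, 10). λ = (10 - 21)/(18 - 28) ≡ 26/27 mod 37. 27⁻¹ ≡ 11 (mod 37) since 27·11 = 297 ≡ 1, so λ ≡ 27.
  x = λ² - 28 - 18 = 729 - 46 ≡ 17; y = λ·(28 - 17) - 21 ≡ 17. → (17, 17)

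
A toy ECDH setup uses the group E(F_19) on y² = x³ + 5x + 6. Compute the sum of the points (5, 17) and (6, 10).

(5, 17) + (6, 10). λ = (10 - 17)/(6 - 5) ≡ 12/1 mod 19. 1⁻¹ ≡ 1 (mod 19), so λ ≡ 12.
  x = λ² - 5 - 6 = 144 - 11 ≡ 0; y = λ·(5 - 0) - 17 ≡ 5. → (0, 5)

(0, 5)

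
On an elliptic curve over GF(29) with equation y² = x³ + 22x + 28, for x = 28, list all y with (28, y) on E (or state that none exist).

x³ + 22x + 28 = 22596 ≡ 5 (mod 29).
Square roots of 5 mod 29: 11 and 18 (since 11² = 121 ≡ 5).

11, 18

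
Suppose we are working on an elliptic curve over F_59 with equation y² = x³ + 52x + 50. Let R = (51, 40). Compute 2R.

tangent at (51, 40): λ = (3·51² + 52)/(2·40) ≡ 8/21. 21⁻¹ ≡ 45 (mod 59), so λ ≡ 8·45 ≡ 6.
  x = λ² - 51 - 51 = 36 - 102 ≡ 52; y = λ·(51 - 52) - 40 ≡ 13. → (52, 13)

(52, 13)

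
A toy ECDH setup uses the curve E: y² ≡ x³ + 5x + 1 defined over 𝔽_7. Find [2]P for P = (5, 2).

tangent at (5, 2): λ = (3·5² + 5)/(2·2) ≡ 3/4. 4⁻¹ ≡ 2 (mod 7) since 4·2 = 8 ≡ 1, so λ ≡ 3·2 ≡ 6.
  x = λ² - 5 - 5 = 36 - 10 ≡ 5; y = λ·(5 - 5) - 2 ≡ 5. → (5, 5)

(5, 5)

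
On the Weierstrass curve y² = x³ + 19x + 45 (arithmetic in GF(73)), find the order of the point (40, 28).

2P: tangent at (40, 28): λ = (3·40² + 19)/(2·28) ≡ 1/56. 56⁻¹ ≡ 30 (mod 73) since 56·30 = 1680 ≡ 1, so λ ≡ 1·30 ≡ 30.
  x = λ² - 40 - 40 = 900 - 80 ≡ 17; y = λ·(40 - 17) - 28 ≡ 5. → (17, 5)
3P: (17, 5) + (40, 28). λ = (28 - 5)/(40 - 17) ≡ 23/23 mod 73. 23⁻¹ ≡ 54 (mod 73), so λ ≡ 1.
  x = λ² - 17 - 40 = 1 - 57 ≡ 17; y = λ·(17 - 17) - 5 ≡ 68. → (17, 68)
4P: (17, 68) + (40, 28). λ = (28 - 68)/(40 - 17) ≡ 33/23 mod 73. 23⁻¹ ≡ 54 (mod 73) since 23·54 = 1242 ≡ 1, so λ ≡ 30.
  x = λ² - 17 - 40 = 900 - 57 ≡ 40; y = λ·(17 - 40) - 68 ≡ 45. → (40, 45)
5P: (40, 45) + (40, 28): same x and y₁ ≡ -y₂, so the sum is the point at infinity.
5P = the point at infinity, so the order is 5.

5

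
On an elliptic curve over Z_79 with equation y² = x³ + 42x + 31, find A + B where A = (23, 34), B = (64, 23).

(23, 34) + (64, 23). λ = (23 - 34)/(64 - 23) ≡ 68/41 mod 79. 41⁻¹ ≡ 27 (mod 79), so λ ≡ 19.
  x = λ² - 23 - 64 = 361 - 87 ≡ 37; y = λ·(23 - 37) - 34 ≡ 16. → (37, 16)

(37, 16)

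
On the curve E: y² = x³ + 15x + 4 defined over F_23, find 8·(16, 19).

Write P = (16, 19).
Double-and-add on 8 = (1000)₂. Start with P = (16, 19) for the leading 1-bit.
double: tangent at (16, 19): λ = (3·16² + 15)/(2·19) ≡ 1/15. 15⁻¹ ≡ 20 (mod 23) since 15·20 = 300 ≡ 1, so λ ≡ 1·20 ≡ 20.
  x = λ² - 16 - 16 = 400 - 32 ≡ 0; y = λ·(16 - 0) - 19 ≡ 2. → (0, 2)
double: tangent at (0, 2): λ = (3·0² + 15)/(2·2) ≡ 15/4. 4⁻¹ ≡ 6 (mod 23), so λ ≡ 15·6 ≡ 21.
  x = λ² - 0 - 0 = 441 - 0 ≡ 4; y = λ·(0 - 4) - 2 ≡ 6. → (4, 6)
double: tangent at (4, 6): λ = (3·4² + 15)/(2·6) ≡ 17/12. 12⁻¹ ≡ 2 (mod 23) since 12·2 = 24 ≡ 1, so λ ≡ 17·2 ≡ 11.
  x = λ² - 4 - 4 = 121 - 8 ≡ 21; y = λ·(4 - 21) - 6 ≡ 14. → (21, 14)

(21, 14)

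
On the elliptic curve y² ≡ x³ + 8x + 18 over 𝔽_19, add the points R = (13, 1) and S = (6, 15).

(4, 0)

(13, 1) + (6, 15). λ = (15 - 1)/(6 - 13) ≡ 14/12 mod 19. 12⁻¹ ≡ 8 (mod 19), so λ ≡ 17.
  x = λ² - 13 - 6 = 289 - 19 ≡ 4; y = λ·(13 - 4) - 1 ≡ 0. → (4, 0)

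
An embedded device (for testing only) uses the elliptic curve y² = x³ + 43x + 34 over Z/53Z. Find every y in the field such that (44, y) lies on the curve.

none

x³ + 43x + 34 = 87110 ≡ 31 (mod 53).
31 is a non-residue mod 53; no y exists.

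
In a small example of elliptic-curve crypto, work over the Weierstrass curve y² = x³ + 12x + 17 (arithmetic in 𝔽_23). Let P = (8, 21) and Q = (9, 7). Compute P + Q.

(8, 21) + (9, 7). λ = (7 - 21)/(9 - 8) ≡ 9/1 mod 23. 1⁻¹ ≡ 1 (mod 23), so λ ≡ 9.
  x = λ² - 8 - 9 = 81 - 17 ≡ 18; y = λ·(8 - 18) - 21 ≡ 4. → (18, 4)

(18, 4)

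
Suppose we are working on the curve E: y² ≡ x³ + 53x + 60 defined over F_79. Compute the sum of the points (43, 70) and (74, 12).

(2, 75)

(43, 70) + (74, 12). λ = (12 - 70)/(74 - 43) ≡ 21/31 mod 79. 31⁻¹ ≡ 51 (mod 79), so λ ≡ 44.
  x = λ² - 43 - 74 = 1936 - 117 ≡ 2; y = λ·(43 - 2) - 70 ≡ 75. → (2, 75)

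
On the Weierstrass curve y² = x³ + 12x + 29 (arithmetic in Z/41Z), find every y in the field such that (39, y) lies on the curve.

x³ + 12x + 29 = 59816 ≡ 38 (mod 41).
38 is a non-residue mod 41; no y exists.

none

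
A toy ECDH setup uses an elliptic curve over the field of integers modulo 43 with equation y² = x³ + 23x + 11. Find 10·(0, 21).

Write G = (0, 21).
Double-and-add on 10 = (1010)₂. Start with G = (0, 21) for the leading 1-bit.
double: tangent at (0, 21): λ = (3·0² + 23)/(2·21) ≡ 23/42. 42⁻¹ ≡ 42 (mod 43), so λ ≡ 23·42 ≡ 20.
  x = λ² - 0 - 0 = 400 - 0 ≡ 13; y = λ·(0 - 13) - 21 ≡ 20. → (13, 20)
double: tangent at (13, 20): λ = (3·13² + 23)/(2·20) ≡ 14/40. 40⁻¹ ≡ 14 (mod 43) since 40·14 = 560 ≡ 1, so λ ≡ 14·14 ≡ 24.
  x = λ² - 13 - 13 = 576 - 26 ≡ 34; y = λ·(13 - 34) - 20 ≡ 35. → (34, 35)
add G: (34, 35) + (0, 21). λ = (21 - 35)/(0 - 34) ≡ 29/9 mod 43. 9⁻¹ ≡ 24 (mod 43), so λ ≡ 8.
  x = λ² - 34 - 0 = 64 - 34 ≡ 30; y = λ·(34 - 30) - 35 ≡ 40. → (30, 40)
double: tangent at (30, 40): λ = (3·30² + 23)/(2·40) ≡ 14/37. 37⁻¹ ≡ 7 (mod 43), so λ ≡ 14·7 ≡ 12.
  x = λ² - 30 - 30 = 144 - 60 ≡ 41; y = λ·(30 - 41) - 40 ≡ 0. → (41, 0)

(41, 0)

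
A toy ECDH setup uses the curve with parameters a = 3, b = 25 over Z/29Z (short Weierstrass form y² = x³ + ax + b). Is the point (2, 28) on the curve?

no

y² = 28² ≡ 1; x³ + 3x + 25 = 39 ≡ 10 (mod 29). 1 ≠ 10.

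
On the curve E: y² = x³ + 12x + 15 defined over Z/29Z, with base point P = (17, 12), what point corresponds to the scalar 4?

Repeated addition: build up to 4P.
2P: tangent at (17, 12): λ = (3·17² + 12)/(2·12) ≡ 9/24. 24⁻¹ ≡ 23 (mod 29) since 24·23 = 552 ≡ 1, so λ ≡ 9·23 ≡ 4.
  x = λ² - 17 - 17 = 16 - 34 ≡ 11; y = λ·(17 - 11) - 12 ≡ 12. → (11, 12)
3P: (11, 12) + (17, 12). λ = (12 - 12)/(17 - 11) ≡ 0/6 mod 29. 6⁻¹ ≡ 5 (mod 29) since 6·5 = 30 ≡ 1, so λ ≡ 0.
  x = λ² - 11 - 17 = 0 - 28 ≡ 1; y = λ·(11 - 1) - 12 ≡ 17. → (1, 17)
4P: (1, 17) + (17, 12). λ = (12 - 17)/(17 - 1) ≡ 24/16 mod 29. 16⁻¹ ≡ 20 (mod 29), so λ ≡ 16.
  x = λ² - 1 - 17 = 256 - 18 ≡ 6; y = λ·(1 - 6) - 17 ≡ 19. → (6, 19)

(6, 19)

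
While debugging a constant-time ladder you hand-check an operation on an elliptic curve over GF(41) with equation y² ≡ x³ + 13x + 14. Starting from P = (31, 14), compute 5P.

Repeated addition: build up to 5P.
2P: tangent at (31, 14): λ = (3·31² + 13)/(2·14) ≡ 26/28. 28⁻¹ ≡ 22 (mod 41) since 28·22 = 616 ≡ 1, so λ ≡ 26·22 ≡ 39.
  x = λ² - 31 - 31 = 1521 - 62 ≡ 24; y = λ·(31 - 24) - 14 ≡ 13. → (24, 13)
3P: (24, 13) + (31, 14). λ = (14 - 13)/(31 - 24) ≡ 1/7 mod 41. 7⁻¹ ≡ 6 (mod 41), so λ ≡ 6.
  x = λ² - 24 - 31 = 36 - 55 ≡ 22; y = λ·(24 - 22) - 13 ≡ 40. → (22, 40)
4P: (22, 40) + (31, 14). λ = (14 - 40)/(31 - 22) ≡ 15/9 mod 41. 9⁻¹ ≡ 32 (mod 41), so λ ≡ 29.
  x = λ² - 22 - 31 = 841 - 53 ≡ 9; y = λ·(22 - 9) - 40 ≡ 9. → (9, 9)
5P: (9, 9) + (31, 14). λ = (14 - 9)/(31 - 9) ≡ 5/22 mod 41. 22⁻¹ ≡ 28 (mod 41), so λ ≡ 17.
  x = λ² - 9 - 31 = 289 - 40 ≡ 3; y = λ·(9 - 3) - 9 ≡ 11. → (3, 11)

(3, 11)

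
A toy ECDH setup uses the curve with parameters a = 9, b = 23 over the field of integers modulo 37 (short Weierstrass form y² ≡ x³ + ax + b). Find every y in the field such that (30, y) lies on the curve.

x³ + 9x + 23 = 27293 ≡ 24 (mod 37).
24 is a non-residue mod 37; no y exists.

none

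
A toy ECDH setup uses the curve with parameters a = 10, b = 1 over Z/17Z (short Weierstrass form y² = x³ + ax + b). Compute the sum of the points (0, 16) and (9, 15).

(0, 16) + (9, 15). λ = (15 - 16)/(9 - 0) ≡ 16/9 mod 17. 9⁻¹ ≡ 2 (mod 17), so λ ≡ 15.
  x = λ² - 0 - 9 = 225 - 9 ≡ 12; y = λ·(0 - 12) - 16 ≡ 8. → (12, 8)

(12, 8)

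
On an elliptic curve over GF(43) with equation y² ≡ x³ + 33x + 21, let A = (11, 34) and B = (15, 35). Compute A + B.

(11, 34) + (15, 35). λ = (35 - 34)/(15 - 11) ≡ 1/4 mod 43. 4⁻¹ ≡ 11 (mod 43) since 4·11 = 44 ≡ 1, so λ ≡ 11.
  x = λ² - 11 - 15 = 121 - 26 ≡ 9; y = λ·(11 - 9) - 34 ≡ 31. → (9, 31)

(9, 31)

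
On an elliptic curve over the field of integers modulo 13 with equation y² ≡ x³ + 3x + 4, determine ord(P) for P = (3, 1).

7

2P: tangent at (3, 1): λ = (3·3² + 3)/(2·1) ≡ 4/2. 2⁻¹ ≡ 7 (mod 13), so λ ≡ 4·7 ≡ 2.
  x = λ² - 3 - 3 = 4 - 6 ≡ 11; y = λ·(3 - 11) - 1 ≡ 9. → (11, 9)
3P: (11, 9) + (3, 1). λ = (1 - 9)/(3 - 11) ≡ 5/5 mod 13. 5⁻¹ ≡ 8 (mod 13), so λ ≡ 1.
  x = λ² - 11 - 3 = 1 - 14 ≡ 0; y = λ·(11 - 0) - 9 ≡ 2. → (0, 2)
4P: (0, 2) + (3, 1). λ = (1 - 2)/(3 - 0) ≡ 12/3 mod 13. 3⁻¹ ≡ 9 (mod 13) since 3·9 = 27 ≡ 1, so λ ≡ 4.
  x = λ² - 0 - 3 = 16 - 3 ≡ 0; y = λ·(0 - 0) - 2 ≡ 11. → (0, 11)
5P: (0, 11) + (3, 1). λ = (1 - 11)/(3 - 0) ≡ 3/3 mod 13. 3⁻¹ ≡ 9 (mod 13), so λ ≡ 1.
  x = λ² - 0 - 3 = 1 - 3 ≡ 11; y = λ·(0 - 11) - 11 ≡ 4. → (11, 4)
6P: (11, 4) + (3, 1). λ = (1 - 4)/(3 - 11) ≡ 10/5 mod 13. 5⁻¹ ≡ 8 (mod 13), so λ ≡ 2.
  x = λ² - 11 - 3 = 4 - 14 ≡ 3; y = λ·(11 - 3) - 4 ≡ 12. → (3, 12)
7P: (3, 12) + (3, 1): same x and y₁ ≡ -y₂, so the sum is O.
7P = O, so the order is 7.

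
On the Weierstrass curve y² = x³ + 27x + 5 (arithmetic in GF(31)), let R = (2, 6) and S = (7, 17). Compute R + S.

(7, 14)

(2, 6) + (7, 17). λ = (17 - 6)/(7 - 2) ≡ 11/5 mod 31. 5⁻¹ ≡ 25 (mod 31) since 5·25 = 125 ≡ 1, so λ ≡ 27.
  x = λ² - 2 - 7 = 729 - 9 ≡ 7; y = λ·(2 - 7) - 6 ≡ 14. → (7, 14)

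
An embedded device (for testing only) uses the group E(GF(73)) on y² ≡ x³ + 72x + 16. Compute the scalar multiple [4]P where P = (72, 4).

Double-and-add on 4 = (100)₂. Start with P = (72, 4) for the leading 1-bit.
double: tangent at (72, 4): λ = (3·72² + 72)/(2·4) ≡ 2/8. 8⁻¹ ≡ 64 (mod 73) since 8·64 = 512 ≡ 1, so λ ≡ 2·64 ≡ 55.
  x = λ² - 72 - 72 = 3025 - 144 ≡ 34; y = λ·(72 - 34) - 4 ≡ 42. → (34, 42)
double: tangent at (34, 42): λ = (3·34² + 72)/(2·42) ≡ 36/11. 11⁻¹ ≡ 20 (mod 73) since 11·20 = 220 ≡ 1, so λ ≡ 36·20 ≡ 63.
  x = λ² - 34 - 34 = 3969 - 68 ≡ 32; y = λ·(34 - 32) - 42 ≡ 11. → (32, 11)

(32, 11)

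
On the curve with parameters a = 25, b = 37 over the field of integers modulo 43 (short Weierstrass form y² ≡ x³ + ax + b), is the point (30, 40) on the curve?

yes

y² = 40² ≡ 9; x³ + 25x + 37 = 27787 ≡ 9 (mod 43). 9 = 9.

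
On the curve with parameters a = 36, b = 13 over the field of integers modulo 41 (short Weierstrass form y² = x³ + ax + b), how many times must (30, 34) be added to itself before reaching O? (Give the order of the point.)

2P: tangent at (30, 34): λ = (3·30² + 36)/(2·34) ≡ 30/27. 27⁻¹ ≡ 38 (mod 41), so λ ≡ 30·38 ≡ 33.
  x = λ² - 30 - 30 = 1089 - 60 ≡ 4; y = λ·(30 - 4) - 34 ≡ 4. → (4, 4)
3P: (4, 4) + (30, 34). λ = (34 - 4)/(30 - 4) ≡ 30/26 mod 41. 26⁻¹ ≡ 30 (mod 41), so λ ≡ 39.
  x = λ² - 4 - 30 = 1521 - 34 ≡ 11; y = λ·(4 - 11) - 4 ≡ 10. → (11, 10)
4P: (11, 10) + (30, 34). λ = (34 - 10)/(30 - 11) ≡ 24/19 mod 41. 19⁻¹ ≡ 13 (mod 41) since 19·13 = 247 ≡ 1, so λ ≡ 25.
  x = λ² - 11 - 30 = 625 - 41 ≡ 10; y = λ·(11 - 10) - 10 ≡ 15. → (10, 15)
5P: (10, 15) + (30, 34). λ = (34 - 15)/(30 - 10) ≡ 19/20 mod 41. 20⁻¹ ≡ 39 (mod 41), so λ ≡ 3.
  x = λ² - 10 - 30 = 9 - 40 ≡ 10; y = λ·(10 - 10) - 15 ≡ 26. → (10, 26)
6P: (10, 26) + (30, 34). λ = (34 - 26)/(30 - 10) ≡ 8/20 mod 41. 20⁻¹ ≡ 39 (mod 41), so λ ≡ 25.
  x = λ² - 10 - 30 = 625 - 40 ≡ 11; y = λ·(10 - 11) - 26 ≡ 31. → (11, 31)
7P: (11, 31) + (30, 34). λ = (34 - 31)/(30 - 11) ≡ 3/19 mod 41. 19⁻¹ ≡ 13 (mod 41), so λ ≡ 39.
  x = λ² - 11 - 30 = 1521 - 41 ≡ 4; y = λ·(11 - 4) - 31 ≡ 37. → (4, 37)
8P: (4, 37) + (30, 34). λ = (34 - 37)/(30 - 4) ≡ 38/26 mod 41. 26⁻¹ ≡ 30 (mod 41) since 26·30 = 780 ≡ 1, so λ ≡ 33.
  x = λ² - 4 - 30 = 1089 - 34 ≡ 30; y = λ·(4 - 30) - 37 ≡ 7. → (30, 7)
9P: (30, 7) + (30, 34): same x and y₁ ≡ -y₂, so the sum is O.
9P = O, so the order is 9.

9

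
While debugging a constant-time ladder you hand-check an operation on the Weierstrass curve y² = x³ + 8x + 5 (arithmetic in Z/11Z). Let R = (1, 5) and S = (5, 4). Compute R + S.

(1, 5) + (5, 4). λ = (4 - 5)/(5 - 1) ≡ 10/4 mod 11. 4⁻¹ ≡ 3 (mod 11), so λ ≡ 8.
  x = λ² - 1 - 5 = 64 - 6 ≡ 3; y = λ·(1 - 3) - 5 ≡ 1. → (3, 1)

(3, 1)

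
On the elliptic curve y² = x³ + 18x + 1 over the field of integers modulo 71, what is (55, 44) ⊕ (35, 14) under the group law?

(1, 37)

(55, 44) + (35, 14). λ = (14 - 44)/(35 - 55) ≡ 41/51 mod 71. 51⁻¹ ≡ 39 (mod 71) since 51·39 = 1989 ≡ 1, so λ ≡ 37.
  x = λ² - 55 - 35 = 1369 - 90 ≡ 1; y = λ·(55 - 1) - 44 ≡ 37. → (1, 37)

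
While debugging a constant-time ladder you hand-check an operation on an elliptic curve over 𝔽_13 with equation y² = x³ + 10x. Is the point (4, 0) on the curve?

yes

y² = 0² ≡ 0; x³ + 10x + 0 = 104 ≡ 0 (mod 13). 0 = 0.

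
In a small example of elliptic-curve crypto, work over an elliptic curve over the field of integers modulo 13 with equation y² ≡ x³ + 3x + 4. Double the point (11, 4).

(0, 2)

tangent at (11, 4): λ = (3·11² + 3)/(2·4) ≡ 2/8. 8⁻¹ ≡ 5 (mod 13) since 8·5 = 40 ≡ 1, so λ ≡ 2·5 ≡ 10.
  x = λ² - 11 - 11 = 100 - 22 ≡ 0; y = λ·(11 - 0) - 4 ≡ 2. → (0, 2)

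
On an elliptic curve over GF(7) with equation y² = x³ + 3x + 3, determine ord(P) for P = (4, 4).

6

2P: tangent at (4, 4): λ = (3·4² + 3)/(2·4) ≡ 2/1. 1⁻¹ ≡ 1 (mod 7) since 1·1 = 1 ≡ 1, so λ ≡ 2·1 ≡ 2.
  x = λ² - 4 - 4 = 4 - 8 ≡ 3; y = λ·(4 - 3) - 4 ≡ 5. → (3, 5)
3P: (3, 5) + (4, 4). λ = (4 - 5)/(4 - 3) ≡ 6/1 mod 7. 1⁻¹ ≡ 1 (mod 7) since 1·1 = 1 ≡ 1, so λ ≡ 6.
  x = λ² - 3 - 4 = 36 - 7 ≡ 1; y = λ·(3 - 1) - 5 ≡ 0. → (1, 0)
4P: (1, 0) + (4, 4). λ = (4 - 0)/(4 - 1) ≡ 4/3 mod 7. 3⁻¹ ≡ 5 (mod 7), so λ ≡ 6.
  x = λ² - 1 - 4 = 36 - 5 ≡ 3; y = λ·(1 - 3) - 0 ≡ 2. → (3, 2)
5P: (3, 2) + (4, 4). λ = (4 - 2)/(4 - 3) ≡ 2/1 mod 7. 1⁻¹ ≡ 1 (mod 7), so λ ≡ 2.
  x = λ² - 3 - 4 = 4 - 7 ≡ 4; y = λ·(3 - 4) - 2 ≡ 3. → (4, 3)
6P: (4, 3) + (4, 4): same x and y₁ ≡ -y₂, so the sum is ∞.
6P = ∞, so the order is 6.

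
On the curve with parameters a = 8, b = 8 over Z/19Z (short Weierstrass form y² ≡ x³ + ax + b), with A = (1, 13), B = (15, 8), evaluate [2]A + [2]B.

First 2A:
Repeated addition: build up to 2A.
2A: tangent at (1, 13): λ = (3·1² + 8)/(2·13) ≡ 11/7. 7⁻¹ ≡ 11 (mod 19) since 7·11 = 77 ≡ 1, so λ ≡ 11·11 ≡ 7.
  x = λ² - 1 - 1 = 49 - 2 ≡ 9; y = λ·(1 - 9) - 13 ≡ 7. → (9, 7)
2A = (9, 7).
Next 2B:
Repeated addition: build up to 2B.
2B: tangent at (15, 8): λ = (3·15² + 8)/(2·8) ≡ 18/16. 16⁻¹ ≡ 6 (mod 19) since 16·6 = 96 ≡ 1, so λ ≡ 18·6 ≡ 13.
  x = λ² - 15 - 15 = 169 - 30 ≡ 6; y = λ·(15 - 6) - 8 ≡ 14. → (6, 14)
2B = (6, 14).
Finally 2A + 2B:
(9, 7) + (6, 14). λ = (14 - 7)/(6 - 9) ≡ 7/16 mod 19. 16⁻¹ ≡ 6 (mod 19), so λ ≡ 4.
  x = λ² - 9 - 6 = 16 - 15 ≡ 1; y = λ·(9 - 1) - 7 ≡ 6. → (1, 6)

(1, 6)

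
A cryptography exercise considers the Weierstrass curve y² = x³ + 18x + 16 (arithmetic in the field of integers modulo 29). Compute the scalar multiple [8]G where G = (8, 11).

(5, 12)

Double-and-add on 8 = (1000)₂. Start with G = (8, 11) for the leading 1-bit.
double: tangent at (8, 11): λ = (3·8² + 18)/(2·11) ≡ 7/22. 22⁻¹ ≡ 4 (mod 29) since 22·4 = 88 ≡ 1, so λ ≡ 7·4 ≡ 28.
  x = λ² - 8 - 8 = 784 - 16 ≡ 14; y = λ·(8 - 14) - 11 ≡ 24. → (14, 24)
double: tangent at (14, 24): λ = (3·14² + 18)/(2·24) ≡ 26/19. 19⁻¹ ≡ 26 (mod 29) since 19·26 = 494 ≡ 1, so λ ≡ 26·26 ≡ 9.
  x = λ² - 14 - 14 = 81 - 28 ≡ 24; y = λ·(14 - 24) - 24 ≡ 2. → (24, 2)
double: tangent at (24, 2): λ = (3·24² + 18)/(2·2) ≡ 6/4. 4⁻¹ ≡ 22 (mod 29) since 4·22 = 88 ≡ 1, so λ ≡ 6·22 ≡ 16.
  x = λ² - 24 - 24 = 256 - 48 ≡ 5; y = λ·(24 - 5) - 2 ≡ 12. → (5, 12)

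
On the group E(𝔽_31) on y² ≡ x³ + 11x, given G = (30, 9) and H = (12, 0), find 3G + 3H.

First 3G:
Repeated addition: build up to 3G.
2G: tangent at (30, 9): λ = (3·30² + 11)/(2·9) ≡ 14/18. 18⁻¹ ≡ 19 (mod 31) since 18·19 = 342 ≡ 1, so λ ≡ 14·19 ≡ 18.
  x = λ² - 30 - 30 = 324 - 60 ≡ 16; y = λ·(30 - 16) - 9 ≡ 26. → (16, 26)
3G: (16, 26) + (30, 9). λ = (9 - 26)/(30 - 16) ≡ 14/14 mod 31. 14⁻¹ ≡ 20 (mod 31) since 14·20 = 280 ≡ 1, so λ ≡ 1.
  x = λ² - 16 - 30 = 1 - 46 ≡ 17; y = λ·(16 - 17) - 26 ≡ 4. → (17, 4)
3G = (17, 4).
Next 3H:
Repeated addition: build up to 3H.
2H: (12, 0) + (12, 0): same x and y₁ ≡ -y₂, so the sum is the point at infinity.
3H: the point at infinity + (12, 0) = (12, 0) (identity).
3H = (12, 0).
Finally 3G + 3H:
(17, 4) + (12, 0). λ = (0 - 4)/(12 - 17) ≡ 27/26 mod 31. 26⁻¹ ≡ 6 (mod 31) since 26·6 = 156 ≡ 1, so λ ≡ 7.
  x = λ² - 17 - 12 = 49 - 29 ≡ 20; y = λ·(17 - 20) - 4 ≡ 6. → (20, 6)

(20, 6)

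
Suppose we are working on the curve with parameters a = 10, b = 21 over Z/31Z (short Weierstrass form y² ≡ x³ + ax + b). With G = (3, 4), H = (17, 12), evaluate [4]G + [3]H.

First 4G:
Double-and-add on 4 = (100)₂. Start with G = (3, 4) for the leading 1-bit.
double: tangent at (3, 4): λ = (3·3² + 10)/(2·4) ≡ 6/8. 8⁻¹ ≡ 4 (mod 31), so λ ≡ 6·4 ≡ 24.
  x = λ² - 3 - 3 = 576 - 6 ≡ 12; y = λ·(3 - 12) - 4 ≡ 28. → (12, 28)
double: tangent at (12, 28): λ = (3·12² + 10)/(2·28) ≡ 8/25. 25⁻¹ ≡ 5 (mod 31), so λ ≡ 8·5 ≡ 9.
  x = λ² - 12 - 12 = 81 - 24 ≡ 26; y = λ·(12 - 26) - 28 ≡ 1. → (26, 1)
4G = (26, 1).
Next 3H:
Repeated addition: build up to 3H.
2H: tangent at (17, 12): λ = (3·17² + 10)/(2·12) ≡ 9/24. 24⁻¹ ≡ 22 (mod 31), so λ ≡ 9·22 ≡ 12.
  x = λ² - 17 - 17 = 144 - 34 ≡ 17; y = λ·(17 - 17) - 12 ≡ 19. → (17, 19)
3H: (17, 19) + (17, 12): same x and y₁ ≡ -y₂, so the sum is 𝒪.
3H = 𝒪.
Finally 4G + 3H:
(26, 1) + 𝒪 = (26, 1) (identity).

(26, 1)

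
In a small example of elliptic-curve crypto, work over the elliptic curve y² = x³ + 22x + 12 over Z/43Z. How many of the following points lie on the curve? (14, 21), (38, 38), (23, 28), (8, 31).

(14, 21): 21² ≡ 11, rhs ≡ 11 → on.
(38, 38): 38² ≡ 25, rhs ≡ 35 → off.
(23, 28): 28² ≡ 10, rhs ≡ 0 → off.
(8, 31): 31² ≡ 15, rhs ≡ 12 → off.

1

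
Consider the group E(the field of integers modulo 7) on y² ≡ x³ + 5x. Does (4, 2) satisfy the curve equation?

y² = 2² ≡ 4; x³ + 5x + 0 = 84 ≡ 0 (mod 7). 4 ≠ 0.

no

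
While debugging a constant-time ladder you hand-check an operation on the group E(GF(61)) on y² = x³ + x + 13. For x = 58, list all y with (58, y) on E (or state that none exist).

x³ + 1x + 13 = 195183 ≡ 44 (mod 61).
44 is a non-residue mod 61; no y exists.

none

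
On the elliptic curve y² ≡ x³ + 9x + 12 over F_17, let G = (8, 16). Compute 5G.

Double-and-add on 5 = (101)₂. Start with G = (8, 16) for the leading 1-bit.
double: tangent at (8, 16): λ = (3·8² + 9)/(2·16) ≡ 14/15. 15⁻¹ ≡ 8 (mod 17), so λ ≡ 14·8 ≡ 10.
  x = λ² - 8 - 8 = 100 - 16 ≡ 16; y = λ·(8 - 16) - 16 ≡ 6. → (16, 6)
double: tangent at (16, 6): λ = (3·16² + 9)/(2·6) ≡ 12/12. 12⁻¹ ≡ 10 (mod 17) since 12·10 = 120 ≡ 1, so λ ≡ 12·10 ≡ 1.
  x = λ² - 16 - 16 = 1 - 32 ≡ 3; y = λ·(16 - 3) - 6 ≡ 7. → (3, 7)
add G: (3, 7) + (8, 16). λ = (16 - 7)/(8 - 3) ≡ 9/5 mod 17. 5⁻¹ ≡ 7 (mod 17), so λ ≡ 12.
  x = λ² - 3 - 8 = 144 - 11 ≡ 14; y = λ·(3 - 14) - 7 ≡ 14. → (14, 14)

(14, 14)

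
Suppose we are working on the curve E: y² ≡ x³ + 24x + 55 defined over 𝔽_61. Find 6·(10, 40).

(52, 56)

Write Q = (10, 40).
Repeated addition: build up to 6Q.
2Q: tangent at (10, 40): λ = (3·10² + 24)/(2·40) ≡ 19/19. 19⁻¹ ≡ 45 (mod 61), so λ ≡ 19·45 ≡ 1.
  x = λ² - 10 - 10 = 1 - 20 ≡ 42; y = λ·(10 - 42) - 40 ≡ 50. → (42, 50)
3Q: (42, 50) + (10, 40). λ = (40 - 50)/(10 - 42) ≡ 51/29 mod 61. 29⁻¹ ≡ 40 (mod 61), so λ ≡ 27.
  x = λ² - 42 - 10 = 729 - 52 ≡ 6; y = λ·(42 - 6) - 50 ≡ 7. → (6, 7)
4Q: (6, 7) + (10, 40). λ = (40 - 7)/(10 - 6) ≡ 33/4 mod 61. 4⁻¹ ≡ 46 (mod 61), so λ ≡ 54.
  x = λ² - 6 - 10 = 2916 - 16 ≡ 33; y = λ·(6 - 33) - 7 ≡ 60. → (33, 60)
5Q: (33, 60) + (10, 40). λ = (40 - 60)/(10 - 33) ≡ 41/38 mod 61. 38⁻¹ ≡ 53 (mod 61), so λ ≡ 38.
  x = λ² - 33 - 10 = 1444 - 43 ≡ 59; y = λ·(33 - 59) - 60 ≡ 50. → (59, 50)
6Q: (59, 50) + (10, 40). λ = (40 - 50)/(10 - 59) ≡ 51/12 mod 61. 12⁻¹ ≡ 56 (mod 61), so λ ≡ 50.
  x = λ² - 59 - 10 = 2500 - 69 ≡ 52; y = λ·(59 - 52) - 50 ≡ 56. → (52, 56)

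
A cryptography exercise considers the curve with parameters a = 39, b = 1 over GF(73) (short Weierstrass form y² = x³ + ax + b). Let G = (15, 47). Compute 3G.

Repeated addition: build up to 3G.
2G: tangent at (15, 47): λ = (3·15² + 39)/(2·47) ≡ 57/21. 21⁻¹ ≡ 7 (mod 73), so λ ≡ 57·7 ≡ 34.
  x = λ² - 15 - 15 = 1156 - 30 ≡ 31; y = λ·(15 - 31) - 47 ≡ 66. → (31, 66)
3G: (31, 66) + (15, 47). λ = (47 - 66)/(15 - 31) ≡ 54/57 mod 73. 57⁻¹ ≡ 41 (mod 73) since 57·41 = 2337 ≡ 1, so λ ≡ 24.
  x = λ² - 31 - 15 = 576 - 46 ≡ 19; y = λ·(31 - 19) - 66 ≡ 3. → (19, 3)

(19, 3)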